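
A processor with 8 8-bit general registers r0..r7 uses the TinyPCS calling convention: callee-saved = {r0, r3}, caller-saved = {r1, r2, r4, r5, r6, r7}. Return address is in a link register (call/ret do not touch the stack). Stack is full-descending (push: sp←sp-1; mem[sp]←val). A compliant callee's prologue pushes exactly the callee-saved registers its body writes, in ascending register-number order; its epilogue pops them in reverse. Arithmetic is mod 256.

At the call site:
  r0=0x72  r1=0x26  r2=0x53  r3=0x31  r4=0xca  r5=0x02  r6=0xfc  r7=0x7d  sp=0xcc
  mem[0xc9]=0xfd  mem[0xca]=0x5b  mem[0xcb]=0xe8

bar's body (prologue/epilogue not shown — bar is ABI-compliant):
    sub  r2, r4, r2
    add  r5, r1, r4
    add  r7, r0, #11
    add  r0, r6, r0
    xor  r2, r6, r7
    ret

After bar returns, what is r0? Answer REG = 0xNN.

REG = 0x72

prologue: push r0 -> mem[0xcb]=0x72, sp=0xcb
body[0] sub  r2, r4, r2 -> r2=0x77
body[1] add  r5, r1, r4 -> r5=0xf0
body[2] add  r7, r0, #11 -> r7=0x7d
body[3] add  r0, r6, r0 -> r0=0x6e
body[4] xor  r2, r6, r7 -> r2=0x81
epilogue: pop r0=0x72, sp=0xcc
r0 is callee-saved -> restored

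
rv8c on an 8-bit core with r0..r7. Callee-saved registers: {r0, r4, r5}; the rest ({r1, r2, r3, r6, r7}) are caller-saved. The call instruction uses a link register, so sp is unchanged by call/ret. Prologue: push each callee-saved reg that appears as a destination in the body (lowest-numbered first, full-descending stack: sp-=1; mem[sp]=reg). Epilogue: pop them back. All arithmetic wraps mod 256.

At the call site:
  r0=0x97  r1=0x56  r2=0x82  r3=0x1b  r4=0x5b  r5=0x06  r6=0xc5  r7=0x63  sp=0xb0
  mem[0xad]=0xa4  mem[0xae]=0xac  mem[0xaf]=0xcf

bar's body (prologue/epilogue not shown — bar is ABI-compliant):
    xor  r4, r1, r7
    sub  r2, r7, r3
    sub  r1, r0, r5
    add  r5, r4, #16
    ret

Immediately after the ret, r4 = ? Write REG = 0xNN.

REG = 0x5b

prologue: push r4 → mem[0xaf]=0x5b, sp=0xaf
prologue: push r5 → mem[0xae]=0x06, sp=0xae
body[0] xor  r4, r1, r7 → r4=0x35
body[1] sub  r2, r7, r3 → r2=0x48
body[2] sub  r1, r0, r5 → r1=0x91
body[3] add  r5, r4, #16 → r5=0x45
epilogue: pop r5=0x06, sp=0xaf
epilogue: pop r4=0x5b, sp=0xb0
r4 is callee-saved → restored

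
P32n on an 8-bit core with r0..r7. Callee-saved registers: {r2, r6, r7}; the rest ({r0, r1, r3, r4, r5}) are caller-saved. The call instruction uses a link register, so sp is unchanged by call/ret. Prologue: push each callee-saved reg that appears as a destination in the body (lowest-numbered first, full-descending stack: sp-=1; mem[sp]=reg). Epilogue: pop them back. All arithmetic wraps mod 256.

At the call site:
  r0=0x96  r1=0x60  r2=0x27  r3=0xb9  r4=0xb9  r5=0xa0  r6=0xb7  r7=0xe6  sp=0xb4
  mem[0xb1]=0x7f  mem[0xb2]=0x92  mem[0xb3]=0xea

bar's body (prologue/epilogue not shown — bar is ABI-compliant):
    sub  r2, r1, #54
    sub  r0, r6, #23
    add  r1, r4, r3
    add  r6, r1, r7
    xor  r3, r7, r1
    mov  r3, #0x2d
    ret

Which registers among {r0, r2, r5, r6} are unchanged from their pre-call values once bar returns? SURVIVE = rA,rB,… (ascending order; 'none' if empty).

SURVIVE = r2,r5,r6

prologue: push r2 → mem[0xb3]=0x27, sp=0xb3
prologue: push r6 → mem[0xb2]=0xb7, sp=0xb2
body[0] sub  r2, r1, #54 → r2=0x2a
body[1] sub  r0, r6, #23 → r0=0xa0
body[2] add  r1, r4, r3 → r1=0x72
body[3] add  r6, r1, r7 → r6=0x58
body[4] xor  r3, r7, r1 → r3=0x94
body[5] mov  r3, #0x2d → r3=0x2d
epilogue: pop r6=0xb7, sp=0xb3
epilogue: pop r2=0x27, sp=0xb4
r0: caller-saved, written=True
r2: callee-saved, written=True
r5: caller-saved, written=False
r6: callee-saved, written=True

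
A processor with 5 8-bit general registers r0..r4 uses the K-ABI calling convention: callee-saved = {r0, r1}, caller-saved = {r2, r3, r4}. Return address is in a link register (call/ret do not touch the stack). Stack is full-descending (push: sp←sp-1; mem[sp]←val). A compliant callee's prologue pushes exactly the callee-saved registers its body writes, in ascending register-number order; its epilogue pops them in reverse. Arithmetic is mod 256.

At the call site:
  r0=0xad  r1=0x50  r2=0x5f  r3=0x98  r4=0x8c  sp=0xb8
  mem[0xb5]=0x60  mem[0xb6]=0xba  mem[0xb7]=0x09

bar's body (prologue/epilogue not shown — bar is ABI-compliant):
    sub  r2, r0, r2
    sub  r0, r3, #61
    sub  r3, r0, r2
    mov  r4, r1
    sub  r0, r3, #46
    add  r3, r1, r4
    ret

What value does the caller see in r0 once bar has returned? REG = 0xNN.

prologue: push r0 → mem[0xb7]=0xad, sp=0xb7
body[0] sub  r2, r0, r2 → r2=0x4e
body[1] sub  r0, r3, #61 → r0=0x5b
body[2] sub  r3, r0, r2 → r3=0x0d
body[3] mov  r4, r1 → r4=0x50
body[4] sub  r0, r3, #46 → r0=0xdf
body[5] add  r3, r1, r4 → r3=0xa0
epilogue: pop r0=0xad, sp=0xb8
r0 is callee-saved → restored

REG = 0xad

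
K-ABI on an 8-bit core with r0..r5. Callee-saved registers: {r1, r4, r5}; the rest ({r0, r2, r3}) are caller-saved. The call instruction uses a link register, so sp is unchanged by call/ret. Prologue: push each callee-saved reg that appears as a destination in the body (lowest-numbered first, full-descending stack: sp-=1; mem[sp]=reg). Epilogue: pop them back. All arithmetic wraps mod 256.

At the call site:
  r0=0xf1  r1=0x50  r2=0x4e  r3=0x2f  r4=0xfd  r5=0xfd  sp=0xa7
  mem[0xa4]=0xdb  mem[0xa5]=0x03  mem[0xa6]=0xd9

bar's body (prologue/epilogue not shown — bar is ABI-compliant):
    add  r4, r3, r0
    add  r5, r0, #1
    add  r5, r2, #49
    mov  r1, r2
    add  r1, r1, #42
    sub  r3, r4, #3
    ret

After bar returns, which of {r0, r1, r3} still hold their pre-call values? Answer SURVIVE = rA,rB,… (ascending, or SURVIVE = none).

SURVIVE = r0,r1

prologue: push r1 -> mem[0xa6]=0x50, sp=0xa6
prologue: push r4 -> mem[0xa5]=0xfd, sp=0xa5
prologue: push r5 -> mem[0xa4]=0xfd, sp=0xa4
body[0] add  r4, r3, r0 -> r4=0x20
body[1] add  r5, r0, #1 -> r5=0xf2
body[2] add  r5, r2, #49 -> r5=0x7f
body[3] mov  r1, r2 -> r1=0x4e
body[4] add  r1, r1, #42 -> r1=0x78
body[5] sub  r3, r4, #3 -> r3=0x1d
epilogue: pop r5=0xfd, sp=0xa5
epilogue: pop r4=0xfd, sp=0xa6
epilogue: pop r1=0x50, sp=0xa7
r0: caller-saved, written=False
r1: callee-saved, written=True
r3: caller-saved, written=True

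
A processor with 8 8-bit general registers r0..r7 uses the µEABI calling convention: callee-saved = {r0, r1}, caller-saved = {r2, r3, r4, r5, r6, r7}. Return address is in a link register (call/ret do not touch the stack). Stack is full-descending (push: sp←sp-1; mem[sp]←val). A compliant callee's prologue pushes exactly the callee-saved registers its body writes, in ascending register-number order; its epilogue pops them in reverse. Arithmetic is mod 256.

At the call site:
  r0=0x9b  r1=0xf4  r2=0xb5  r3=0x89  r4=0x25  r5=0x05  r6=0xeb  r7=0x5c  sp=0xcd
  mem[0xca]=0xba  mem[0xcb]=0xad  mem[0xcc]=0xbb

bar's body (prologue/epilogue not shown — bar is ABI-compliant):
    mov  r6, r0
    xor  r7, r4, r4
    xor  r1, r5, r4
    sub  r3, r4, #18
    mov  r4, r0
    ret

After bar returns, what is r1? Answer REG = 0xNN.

REG = 0xf4

prologue: push r1 -> mem[0xcc]=0xf4, sp=0xcc
body[0] mov  r6, r0 -> r6=0x9b
body[1] xor  r7, r4, r4 -> r7=0x00
body[2] xor  r1, r5, r4 -> r1=0x20
body[3] sub  r3, r4, #18 -> r3=0x13
body[4] mov  r4, r0 -> r4=0x9b
epilogue: pop r1=0xf4, sp=0xcd
r1 is callee-saved -> restored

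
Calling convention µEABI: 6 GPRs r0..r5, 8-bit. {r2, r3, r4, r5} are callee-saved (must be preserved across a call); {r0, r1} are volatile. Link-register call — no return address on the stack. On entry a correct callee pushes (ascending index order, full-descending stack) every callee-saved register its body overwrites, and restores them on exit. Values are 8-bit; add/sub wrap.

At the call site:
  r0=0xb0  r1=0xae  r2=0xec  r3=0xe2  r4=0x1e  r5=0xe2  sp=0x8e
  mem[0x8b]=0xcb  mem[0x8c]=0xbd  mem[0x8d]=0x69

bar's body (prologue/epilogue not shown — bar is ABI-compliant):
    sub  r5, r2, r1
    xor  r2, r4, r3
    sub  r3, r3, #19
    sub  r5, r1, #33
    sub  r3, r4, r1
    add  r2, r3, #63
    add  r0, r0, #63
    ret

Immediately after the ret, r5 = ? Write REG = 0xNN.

REG = 0xe2

prologue: push r2 → mem[0x8d]=0xec, sp=0x8d
prologue: push r3 → mem[0x8c]=0xe2, sp=0x8c
prologue: push r5 → mem[0x8b]=0xe2, sp=0x8b
body[0] sub  r5, r2, r1 → r5=0x3e
body[1] xor  r2, r4, r3 → r2=0xfc
body[2] sub  r3, r3, #19 → r3=0xcf
body[3] sub  r5, r1, #33 → r5=0x8d
body[4] sub  r3, r4, r1 → r3=0x70
body[5] add  r2, r3, #63 → r2=0xaf
body[6] add  r0, r0, #63 → r0=0xef
epilogue: pop r5=0xe2, sp=0x8c
epilogue: pop r3=0xe2, sp=0x8d
epilogue: pop r2=0xec, sp=0x8e
r5 is callee-saved → restored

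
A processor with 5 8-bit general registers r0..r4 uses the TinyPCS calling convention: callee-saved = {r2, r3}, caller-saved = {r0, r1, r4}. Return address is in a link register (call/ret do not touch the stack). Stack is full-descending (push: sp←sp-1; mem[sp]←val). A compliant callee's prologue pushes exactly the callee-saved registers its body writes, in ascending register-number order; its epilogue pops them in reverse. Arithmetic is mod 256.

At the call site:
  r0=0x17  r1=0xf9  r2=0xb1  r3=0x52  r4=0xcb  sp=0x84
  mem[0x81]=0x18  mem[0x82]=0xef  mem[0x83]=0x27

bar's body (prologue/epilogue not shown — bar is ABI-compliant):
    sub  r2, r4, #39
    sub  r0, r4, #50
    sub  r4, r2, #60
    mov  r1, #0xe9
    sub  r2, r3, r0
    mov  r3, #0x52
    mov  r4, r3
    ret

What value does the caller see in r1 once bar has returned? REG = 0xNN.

prologue: push r2 → mem[0x83]=0xb1, sp=0x83
prologue: push r3 → mem[0x82]=0x52, sp=0x82
body[0] sub  r2, r4, #39 → r2=0xa4
body[1] sub  r0, r4, #50 → r0=0x99
body[2] sub  r4, r2, #60 → r4=0x68
body[3] mov  r1, #0xe9 → r1=0xe9
body[4] sub  r2, r3, r0 → r2=0xb9
body[5] mov  r3, #0x52 → r3=0x52
body[6] mov  r4, r3 → r4=0x52
epilogue: pop r3=0x52, sp=0x83
epilogue: pop r2=0xb1, sp=0x84
r1 is caller-saved → body value

REG = 0xe9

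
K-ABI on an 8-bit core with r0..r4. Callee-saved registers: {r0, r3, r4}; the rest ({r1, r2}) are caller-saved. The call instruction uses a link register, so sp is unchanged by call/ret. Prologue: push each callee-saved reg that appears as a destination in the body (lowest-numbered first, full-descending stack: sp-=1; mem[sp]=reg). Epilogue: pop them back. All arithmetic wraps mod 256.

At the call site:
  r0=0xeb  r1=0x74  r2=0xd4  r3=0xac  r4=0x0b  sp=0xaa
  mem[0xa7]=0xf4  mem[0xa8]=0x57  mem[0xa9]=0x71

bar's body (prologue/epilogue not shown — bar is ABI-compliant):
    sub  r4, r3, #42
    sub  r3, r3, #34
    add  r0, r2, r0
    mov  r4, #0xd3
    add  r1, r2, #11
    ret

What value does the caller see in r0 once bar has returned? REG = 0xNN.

prologue: push r0 → mem[0xa9]=0xeb, sp=0xa9
prologue: push r3 → mem[0xa8]=0xac, sp=0xa8
prologue: push r4 → mem[0xa7]=0x0b, sp=0xa7
body[0] sub  r4, r3, #42 → r4=0x82
body[1] sub  r3, r3, #34 → r3=0x8a
body[2] add  r0, r2, r0 → r0=0xbf
body[3] mov  r4, #0xd3 → r4=0xd3
body[4] add  r1, r2, #11 → r1=0xdf
epilogue: pop r4=0x0b, sp=0xa8
epilogue: pop r3=0xac, sp=0xa9
epilogue: pop r0=0xeb, sp=0xaa
r0 is callee-saved → restored

REG = 0xeb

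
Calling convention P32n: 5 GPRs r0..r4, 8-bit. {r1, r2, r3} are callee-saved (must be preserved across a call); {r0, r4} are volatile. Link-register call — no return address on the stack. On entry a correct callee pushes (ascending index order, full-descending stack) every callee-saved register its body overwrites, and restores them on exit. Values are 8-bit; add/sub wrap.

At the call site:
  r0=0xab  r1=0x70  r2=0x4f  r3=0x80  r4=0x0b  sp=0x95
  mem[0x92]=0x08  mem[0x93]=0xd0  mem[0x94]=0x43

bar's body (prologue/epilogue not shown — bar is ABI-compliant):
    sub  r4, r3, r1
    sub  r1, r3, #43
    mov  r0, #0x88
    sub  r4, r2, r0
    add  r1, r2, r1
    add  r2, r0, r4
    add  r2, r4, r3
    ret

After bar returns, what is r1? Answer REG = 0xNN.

REG = 0x70

prologue: push r1 -> mem[0x94]=0x70, sp=0x94
prologue: push r2 -> mem[0x93]=0x4f, sp=0x93
body[0] sub  r4, r3, r1 -> r4=0x10
body[1] sub  r1, r3, #43 -> r1=0x55
body[2] mov  r0, #0x88 -> r0=0x88
body[3] sub  r4, r2, r0 -> r4=0xc7
body[4] add  r1, r2, r1 -> r1=0xa4
body[5] add  r2, r0, r4 -> r2=0x4f
body[6] add  r2, r4, r3 -> r2=0x47
epilogue: pop r2=0x4f, sp=0x94
epilogue: pop r1=0x70, sp=0x95
r1 is callee-saved -> restored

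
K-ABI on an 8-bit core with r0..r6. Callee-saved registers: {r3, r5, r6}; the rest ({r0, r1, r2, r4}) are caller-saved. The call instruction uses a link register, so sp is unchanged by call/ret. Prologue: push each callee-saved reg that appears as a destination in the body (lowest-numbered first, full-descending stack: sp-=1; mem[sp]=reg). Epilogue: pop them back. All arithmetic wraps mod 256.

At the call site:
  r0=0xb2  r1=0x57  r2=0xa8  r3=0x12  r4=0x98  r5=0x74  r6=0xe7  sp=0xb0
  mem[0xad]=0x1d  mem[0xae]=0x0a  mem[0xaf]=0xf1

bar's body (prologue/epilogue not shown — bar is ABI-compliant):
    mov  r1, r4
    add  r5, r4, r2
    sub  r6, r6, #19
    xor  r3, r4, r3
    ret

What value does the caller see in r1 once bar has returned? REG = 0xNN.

prologue: push r3 → mem[0xaf]=0x12, sp=0xaf
prologue: push r5 → mem[0xae]=0x74, sp=0xae
prologue: push r6 → mem[0xad]=0xe7, sp=0xad
body[0] mov  r1, r4 → r1=0x98
body[1] add  r5, r4, r2 → r5=0x40
body[2] sub  r6, r6, #19 → r6=0xd4
body[3] xor  r3, r4, r3 → r3=0x8a
epilogue: pop r6=0xe7, sp=0xae
epilogue: pop r5=0x74, sp=0xaf
epilogue: pop r3=0x12, sp=0xb0
r1 is caller-saved → body value

REG = 0x98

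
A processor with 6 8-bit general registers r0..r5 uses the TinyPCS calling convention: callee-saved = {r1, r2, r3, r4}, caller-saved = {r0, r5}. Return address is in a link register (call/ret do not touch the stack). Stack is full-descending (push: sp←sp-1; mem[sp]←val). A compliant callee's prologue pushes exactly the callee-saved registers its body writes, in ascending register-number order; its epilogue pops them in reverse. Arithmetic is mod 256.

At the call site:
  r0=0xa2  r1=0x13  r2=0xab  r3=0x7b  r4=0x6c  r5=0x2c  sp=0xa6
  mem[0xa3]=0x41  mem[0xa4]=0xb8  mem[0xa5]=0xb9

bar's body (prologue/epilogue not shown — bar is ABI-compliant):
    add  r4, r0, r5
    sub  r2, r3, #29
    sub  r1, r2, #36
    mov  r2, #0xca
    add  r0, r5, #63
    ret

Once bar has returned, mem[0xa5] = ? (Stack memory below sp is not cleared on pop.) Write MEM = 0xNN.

prologue: push r1 → mem[0xa5]=0x13, sp=0xa5
prologue: push r2 → mem[0xa4]=0xab, sp=0xa4
prologue: push r4 → mem[0xa3]=0x6c, sp=0xa3
body[0] add  r4, r0, r5 → r4=0xce
body[1] sub  r2, r3, #29 → r2=0x5e
body[2] sub  r1, r2, #36 → r1=0x3a
body[3] mov  r2, #0xca → r2=0xca
body[4] add  r0, r5, #63 → r0=0x6b
epilogue: pop r4=0x6c, sp=0xa4
epilogue: pop r2=0xab, sp=0xa5
epilogue: pop r1=0x13, sp=0xa6
prologue pushed ['r1', 'r2', 'r4'] at ['0xa5', '0xa4', '0xa3']

MEM = 0x13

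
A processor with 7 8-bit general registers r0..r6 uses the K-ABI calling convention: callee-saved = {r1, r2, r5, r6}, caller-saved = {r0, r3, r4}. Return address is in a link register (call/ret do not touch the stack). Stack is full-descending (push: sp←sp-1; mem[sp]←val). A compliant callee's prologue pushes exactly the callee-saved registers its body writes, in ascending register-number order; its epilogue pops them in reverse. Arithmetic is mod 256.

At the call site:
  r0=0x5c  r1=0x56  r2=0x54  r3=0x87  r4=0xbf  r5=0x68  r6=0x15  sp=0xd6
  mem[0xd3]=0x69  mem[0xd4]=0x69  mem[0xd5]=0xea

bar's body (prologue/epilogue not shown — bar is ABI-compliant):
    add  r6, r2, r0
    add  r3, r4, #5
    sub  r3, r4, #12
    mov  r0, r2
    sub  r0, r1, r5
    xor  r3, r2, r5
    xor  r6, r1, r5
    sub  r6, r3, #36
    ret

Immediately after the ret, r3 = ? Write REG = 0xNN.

REG = 0x3c

prologue: push r6 -> mem[0xd5]=0x15, sp=0xd5
body[0] add  r6, r2, r0 -> r6=0xb0
body[1] add  r3, r4, #5 -> r3=0xc4
body[2] sub  r3, r4, #12 -> r3=0xb3
body[3] mov  r0, r2 -> r0=0x54
body[4] sub  r0, r1, r5 -> r0=0xee
body[5] xor  r3, r2, r5 -> r3=0x3c
body[6] xor  r6, r1, r5 -> r6=0x3e
body[7] sub  r6, r3, #36 -> r6=0x18
epilogue: pop r6=0x15, sp=0xd6
r3 is caller-saved -> body value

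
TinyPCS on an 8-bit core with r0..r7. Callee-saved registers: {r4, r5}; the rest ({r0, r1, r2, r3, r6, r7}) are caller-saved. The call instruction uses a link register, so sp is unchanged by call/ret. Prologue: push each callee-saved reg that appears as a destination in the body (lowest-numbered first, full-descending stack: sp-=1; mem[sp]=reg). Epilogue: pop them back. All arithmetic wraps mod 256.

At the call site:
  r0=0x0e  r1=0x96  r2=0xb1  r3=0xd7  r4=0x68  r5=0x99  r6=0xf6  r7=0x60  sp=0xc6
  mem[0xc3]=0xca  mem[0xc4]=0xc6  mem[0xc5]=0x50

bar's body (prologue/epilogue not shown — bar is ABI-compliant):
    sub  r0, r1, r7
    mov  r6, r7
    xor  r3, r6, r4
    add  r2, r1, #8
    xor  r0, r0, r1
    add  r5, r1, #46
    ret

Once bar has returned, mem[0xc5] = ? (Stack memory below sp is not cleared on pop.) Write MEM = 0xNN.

prologue: push r5 → mem[0xc5]=0x99, sp=0xc5
body[0] sub  r0, r1, r7 → r0=0x36
body[1] mov  r6, r7 → r6=0x60
body[2] xor  r3, r6, r4 → r3=0x08
body[3] add  r2, r1, #8 → r2=0x9e
body[4] xor  r0, r0, r1 → r0=0xa0
body[5] add  r5, r1, #46 → r5=0xc4
epilogue: pop r5=0x99, sp=0xc6
prologue pushed ['r5'] at ['0xc5']

MEM = 0x99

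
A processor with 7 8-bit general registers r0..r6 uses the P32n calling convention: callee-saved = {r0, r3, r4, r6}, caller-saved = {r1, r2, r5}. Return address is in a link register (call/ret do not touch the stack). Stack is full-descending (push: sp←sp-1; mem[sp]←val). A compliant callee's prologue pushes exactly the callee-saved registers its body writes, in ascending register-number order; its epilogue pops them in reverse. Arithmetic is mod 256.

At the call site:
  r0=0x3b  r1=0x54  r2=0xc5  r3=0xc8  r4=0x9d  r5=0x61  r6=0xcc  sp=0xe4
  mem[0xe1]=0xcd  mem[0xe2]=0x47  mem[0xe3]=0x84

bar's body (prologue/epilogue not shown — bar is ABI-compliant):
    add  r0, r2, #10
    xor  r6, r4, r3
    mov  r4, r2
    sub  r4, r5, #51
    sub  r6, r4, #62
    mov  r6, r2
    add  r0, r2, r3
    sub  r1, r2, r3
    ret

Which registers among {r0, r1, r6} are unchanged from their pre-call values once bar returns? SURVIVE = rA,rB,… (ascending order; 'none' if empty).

prologue: push r0 -> mem[0xe3]=0x3b, sp=0xe3
prologue: push r4 -> mem[0xe2]=0x9d, sp=0xe2
prologue: push r6 -> mem[0xe1]=0xcc, sp=0xe1
body[0] add  r0, r2, #10 -> r0=0xcf
body[1] xor  r6, r4, r3 -> r6=0x55
body[2] mov  r4, r2 -> r4=0xc5
body[3] sub  r4, r5, #51 -> r4=0x2e
body[4] sub  r6, r4, #62 -> r6=0xf0
body[5] mov  r6, r2 -> r6=0xc5
body[6] add  r0, r2, r3 -> r0=0x8d
body[7] sub  r1, r2, r3 -> r1=0xfd
epilogue: pop r6=0xcc, sp=0xe2
epilogue: pop r4=0x9d, sp=0xe3
epilogue: pop r0=0x3b, sp=0xe4
r0: callee-saved, written=True
r1: caller-saved, written=True
r6: callee-saved, written=True

SURVIVE = r0,r6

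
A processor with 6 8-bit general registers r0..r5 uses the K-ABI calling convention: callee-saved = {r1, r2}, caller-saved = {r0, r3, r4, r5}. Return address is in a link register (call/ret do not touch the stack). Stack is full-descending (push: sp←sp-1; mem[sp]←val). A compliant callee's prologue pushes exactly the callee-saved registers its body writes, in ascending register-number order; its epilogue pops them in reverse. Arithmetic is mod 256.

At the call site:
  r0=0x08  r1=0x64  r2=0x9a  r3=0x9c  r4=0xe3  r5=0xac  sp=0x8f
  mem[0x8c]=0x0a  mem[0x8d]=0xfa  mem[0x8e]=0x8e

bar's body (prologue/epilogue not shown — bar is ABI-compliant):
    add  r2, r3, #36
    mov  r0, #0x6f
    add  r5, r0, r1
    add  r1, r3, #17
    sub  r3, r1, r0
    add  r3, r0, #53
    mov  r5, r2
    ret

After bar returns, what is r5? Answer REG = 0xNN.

REG = 0xc0

prologue: push r1 → mem[0x8e]=0x64, sp=0x8e
prologue: push r2 → mem[0x8d]=0x9a, sp=0x8d
body[0] add  r2, r3, #36 → r2=0xc0
body[1] mov  r0, #0x6f → r0=0x6f
body[2] add  r5, r0, r1 → r5=0xd3
body[3] add  r1, r3, #17 → r1=0xad
body[4] sub  r3, r1, r0 → r3=0x3e
body[5] add  r3, r0, #53 → r3=0xa4
body[6] mov  r5, r2 → r5=0xc0
epilogue: pop r2=0x9a, sp=0x8e
epilogue: pop r1=0x64, sp=0x8f
r5 is caller-saved → body value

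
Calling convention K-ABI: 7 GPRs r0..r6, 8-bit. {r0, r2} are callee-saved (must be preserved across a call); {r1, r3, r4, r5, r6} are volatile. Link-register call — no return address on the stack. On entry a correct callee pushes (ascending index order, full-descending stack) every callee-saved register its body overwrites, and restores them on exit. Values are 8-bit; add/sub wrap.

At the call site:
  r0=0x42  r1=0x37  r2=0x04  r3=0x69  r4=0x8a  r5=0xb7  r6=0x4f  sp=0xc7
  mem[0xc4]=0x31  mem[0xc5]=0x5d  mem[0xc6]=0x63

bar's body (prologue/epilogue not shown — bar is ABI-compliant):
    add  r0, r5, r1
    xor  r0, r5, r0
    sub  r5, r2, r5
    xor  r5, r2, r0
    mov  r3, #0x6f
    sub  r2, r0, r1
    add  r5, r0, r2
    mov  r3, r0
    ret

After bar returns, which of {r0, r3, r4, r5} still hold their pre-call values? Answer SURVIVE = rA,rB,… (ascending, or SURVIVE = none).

prologue: push r0 → mem[0xc6]=0x42, sp=0xc6
prologue: push r2 → mem[0xc5]=0x04, sp=0xc5
body[0] add  r0, r5, r1 → r0=0xee
body[1] xor  r0, r5, r0 → r0=0x59
body[2] sub  r5, r2, r5 → r5=0x4d
body[3] xor  r5, r2, r0 → r5=0x5d
body[4] mov  r3, #0x6f → r3=0x6f
body[5] sub  r2, r0, r1 → r2=0x22
body[6] add  r5, r0, r2 → r5=0x7b
body[7] mov  r3, r0 → r3=0x59
epilogue: pop r2=0x04, sp=0xc6
epilogue: pop r0=0x42, sp=0xc7
r0: callee-saved, written=True
r3: caller-saved, written=True
r4: caller-saved, written=False
r5: caller-saved, written=True

SURVIVE = r0,r4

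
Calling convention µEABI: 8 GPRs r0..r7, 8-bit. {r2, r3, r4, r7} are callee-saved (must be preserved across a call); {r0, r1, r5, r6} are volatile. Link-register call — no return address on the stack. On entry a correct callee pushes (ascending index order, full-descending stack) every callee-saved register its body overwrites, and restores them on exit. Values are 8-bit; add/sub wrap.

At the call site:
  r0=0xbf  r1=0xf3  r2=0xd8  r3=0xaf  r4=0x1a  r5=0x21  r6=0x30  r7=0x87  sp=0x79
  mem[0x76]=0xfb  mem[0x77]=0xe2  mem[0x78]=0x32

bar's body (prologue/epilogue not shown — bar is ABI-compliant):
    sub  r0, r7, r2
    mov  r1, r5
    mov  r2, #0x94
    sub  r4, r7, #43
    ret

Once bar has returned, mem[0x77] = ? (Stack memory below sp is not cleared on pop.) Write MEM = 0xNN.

prologue: push r2 → mem[0x78]=0xd8, sp=0x78
prologue: push r4 → mem[0x77]=0x1a, sp=0x77
body[0] sub  r0, r7, r2 → r0=0xaf
body[1] mov  r1, r5 → r1=0x21
body[2] mov  r2, #0x94 → r2=0x94
body[3] sub  r4, r7, #43 → r4=0x5c
epilogue: pop r4=0x1a, sp=0x78
epilogue: pop r2=0xd8, sp=0x79
prologue pushed ['r2', 'r4'] at ['0x78', '0x77']

MEM = 0x1a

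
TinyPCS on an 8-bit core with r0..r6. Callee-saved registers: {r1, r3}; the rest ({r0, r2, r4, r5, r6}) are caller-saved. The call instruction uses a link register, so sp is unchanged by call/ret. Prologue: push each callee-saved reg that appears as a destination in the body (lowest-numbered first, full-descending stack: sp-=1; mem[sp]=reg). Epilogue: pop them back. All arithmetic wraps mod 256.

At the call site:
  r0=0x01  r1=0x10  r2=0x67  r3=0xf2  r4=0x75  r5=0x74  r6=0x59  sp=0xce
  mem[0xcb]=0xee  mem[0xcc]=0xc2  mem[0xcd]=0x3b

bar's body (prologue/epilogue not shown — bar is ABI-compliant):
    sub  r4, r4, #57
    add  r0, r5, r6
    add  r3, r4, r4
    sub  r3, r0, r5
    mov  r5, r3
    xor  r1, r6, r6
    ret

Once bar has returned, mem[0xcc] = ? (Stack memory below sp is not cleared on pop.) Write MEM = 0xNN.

MEM = 0xf2

prologue: push r1 → mem[0xcd]=0x10, sp=0xcd
prologue: push r3 → mem[0xcc]=0xf2, sp=0xcc
body[0] sub  r4, r4, #57 → r4=0x3c
body[1] add  r0, r5, r6 → r0=0xcd
body[2] add  r3, r4, r4 → r3=0x78
body[3] sub  r3, r0, r5 → r3=0x59
body[4] mov  r5, r3 → r5=0x59
body[5] xor  r1, r6, r6 → r1=0x00
epilogue: pop r3=0xf2, sp=0xcd
epilogue: pop r1=0x10, sp=0xce
prologue pushed ['r1', 'r3'] at ['0xcd', '0xcc']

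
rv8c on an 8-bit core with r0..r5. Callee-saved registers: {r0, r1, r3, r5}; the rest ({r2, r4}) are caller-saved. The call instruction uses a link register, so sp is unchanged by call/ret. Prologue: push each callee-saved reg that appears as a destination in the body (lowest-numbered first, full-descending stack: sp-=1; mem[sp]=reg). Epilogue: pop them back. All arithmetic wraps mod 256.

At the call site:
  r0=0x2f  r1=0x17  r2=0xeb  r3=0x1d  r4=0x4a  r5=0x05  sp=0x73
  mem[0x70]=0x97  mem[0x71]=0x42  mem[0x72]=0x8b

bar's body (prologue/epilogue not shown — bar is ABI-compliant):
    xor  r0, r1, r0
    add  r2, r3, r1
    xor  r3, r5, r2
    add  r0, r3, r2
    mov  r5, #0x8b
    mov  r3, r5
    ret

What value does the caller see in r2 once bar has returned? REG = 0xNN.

prologue: push r0 → mem[0x72]=0x2f, sp=0x72
prologue: push r3 → mem[0x71]=0x1d, sp=0x71
prologue: push r5 → mem[0x70]=0x05, sp=0x70
body[0] xor  r0, r1, r0 → r0=0x38
body[1] add  r2, r3, r1 → r2=0x34
body[2] xor  r3, r5, r2 → r3=0x31
body[3] add  r0, r3, r2 → r0=0x65
body[4] mov  r5, #0x8b → r5=0x8b
body[5] mov  r3, r5 → r3=0x8b
epilogue: pop r5=0x05, sp=0x71
epilogue: pop r3=0x1d, sp=0x72
epilogue: pop r0=0x2f, sp=0x73
r2 is caller-saved → body value

REG = 0x34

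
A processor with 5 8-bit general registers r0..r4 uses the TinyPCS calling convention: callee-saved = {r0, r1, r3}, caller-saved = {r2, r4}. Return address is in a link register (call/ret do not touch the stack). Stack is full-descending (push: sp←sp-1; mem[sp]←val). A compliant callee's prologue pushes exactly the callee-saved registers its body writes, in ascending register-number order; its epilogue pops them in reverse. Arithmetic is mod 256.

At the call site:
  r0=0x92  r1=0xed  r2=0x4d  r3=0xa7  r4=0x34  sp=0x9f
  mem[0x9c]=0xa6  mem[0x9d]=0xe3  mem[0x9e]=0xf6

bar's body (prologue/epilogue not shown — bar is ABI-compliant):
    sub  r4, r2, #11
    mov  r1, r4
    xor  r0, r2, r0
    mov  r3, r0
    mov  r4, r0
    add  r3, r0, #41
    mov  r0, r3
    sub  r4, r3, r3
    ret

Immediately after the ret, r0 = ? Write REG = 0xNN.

REG = 0x92

prologue: push r0 -> mem[0x9e]=0x92, sp=0x9e
prologue: push r1 -> mem[0x9d]=0xed, sp=0x9d
prologue: push r3 -> mem[0x9c]=0xa7, sp=0x9c
body[0] sub  r4, r2, #11 -> r4=0x42
body[1] mov  r1, r4 -> r1=0x42
body[2] xor  r0, r2, r0 -> r0=0xdf
body[3] mov  r3, r0 -> r3=0xdf
body[4] mov  r4, r0 -> r4=0xdf
body[5] add  r3, r0, #41 -> r3=0x08
body[6] mov  r0, r3 -> r0=0x08
body[7] sub  r4, r3, r3 -> r4=0x00
epilogue: pop r3=0xa7, sp=0x9d
epilogue: pop r1=0xed, sp=0x9e
epilogue: pop r0=0x92, sp=0x9f
r0 is callee-saved -> restored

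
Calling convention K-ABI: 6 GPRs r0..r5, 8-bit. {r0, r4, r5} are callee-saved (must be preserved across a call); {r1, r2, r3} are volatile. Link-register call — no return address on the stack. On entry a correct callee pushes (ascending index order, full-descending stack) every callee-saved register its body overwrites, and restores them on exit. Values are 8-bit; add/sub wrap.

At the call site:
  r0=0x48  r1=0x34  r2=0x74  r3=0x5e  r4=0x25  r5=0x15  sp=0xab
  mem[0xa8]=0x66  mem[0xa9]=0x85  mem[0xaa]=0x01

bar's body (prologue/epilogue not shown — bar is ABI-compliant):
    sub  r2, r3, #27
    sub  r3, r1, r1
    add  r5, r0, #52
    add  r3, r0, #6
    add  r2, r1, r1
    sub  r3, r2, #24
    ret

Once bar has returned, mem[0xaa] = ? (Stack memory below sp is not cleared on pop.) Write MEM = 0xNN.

prologue: push r5 -> mem[0xaa]=0x15, sp=0xaa
body[0] sub  r2, r3, #27 -> r2=0x43
body[1] sub  r3, r1, r1 -> r3=0x00
body[2] add  r5, r0, #52 -> r5=0x7c
body[3] add  r3, r0, #6 -> r3=0x4e
body[4] add  r2, r1, r1 -> r2=0x68
body[5] sub  r3, r2, #24 -> r3=0x50
epilogue: pop r5=0x15, sp=0xab
prologue pushed ['r5'] at ['0xaa']

MEM = 0x15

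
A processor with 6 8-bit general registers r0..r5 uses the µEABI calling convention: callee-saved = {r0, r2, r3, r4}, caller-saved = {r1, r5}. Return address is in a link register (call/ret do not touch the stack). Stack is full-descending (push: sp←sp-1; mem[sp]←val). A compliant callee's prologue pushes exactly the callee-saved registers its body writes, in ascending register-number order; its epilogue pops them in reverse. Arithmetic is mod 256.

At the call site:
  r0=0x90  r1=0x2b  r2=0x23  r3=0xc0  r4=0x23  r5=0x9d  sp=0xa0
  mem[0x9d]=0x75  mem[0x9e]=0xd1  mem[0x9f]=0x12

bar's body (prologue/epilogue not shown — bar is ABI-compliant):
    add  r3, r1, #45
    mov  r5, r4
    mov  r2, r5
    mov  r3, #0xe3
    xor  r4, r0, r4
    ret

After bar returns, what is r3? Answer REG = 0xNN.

REG = 0xc0

prologue: push r2 → mem[0x9f]=0x23, sp=0x9f
prologue: push r3 → mem[0x9e]=0xc0, sp=0x9e
prologue: push r4 → mem[0x9d]=0x23, sp=0x9d
body[0] add  r3, r1, #45 → r3=0x58
body[1] mov  r5, r4 → r5=0x23
body[2] mov  r2, r5 → r2=0x23
body[3] mov  r3, #0xe3 → r3=0xe3
body[4] xor  r4, r0, r4 → r4=0xb3
epilogue: pop r4=0x23, sp=0x9e
epilogue: pop r3=0xc0, sp=0x9f
epilogue: pop r2=0x23, sp=0xa0
r3 is callee-saved → restored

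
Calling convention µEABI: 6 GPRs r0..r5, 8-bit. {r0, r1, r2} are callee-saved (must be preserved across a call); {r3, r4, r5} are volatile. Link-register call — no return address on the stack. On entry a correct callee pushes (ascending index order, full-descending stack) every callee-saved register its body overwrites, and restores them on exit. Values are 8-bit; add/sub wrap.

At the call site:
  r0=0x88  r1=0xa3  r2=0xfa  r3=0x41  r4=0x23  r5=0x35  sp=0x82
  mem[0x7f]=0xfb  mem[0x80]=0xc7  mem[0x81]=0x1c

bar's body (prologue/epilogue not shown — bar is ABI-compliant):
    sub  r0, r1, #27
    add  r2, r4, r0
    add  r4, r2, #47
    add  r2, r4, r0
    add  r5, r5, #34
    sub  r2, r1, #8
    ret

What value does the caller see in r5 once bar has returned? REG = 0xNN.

REG = 0x57

prologue: push r0 -> mem[0x81]=0x88, sp=0x81
prologue: push r2 -> mem[0x80]=0xfa, sp=0x80
body[0] sub  r0, r1, #27 -> r0=0x88
body[1] add  r2, r4, r0 -> r2=0xab
body[2] add  r4, r2, #47 -> r4=0xda
body[3] add  r2, r4, r0 -> r2=0x62
body[4] add  r5, r5, #34 -> r5=0x57
body[5] sub  r2, r1, #8 -> r2=0x9b
epilogue: pop r2=0xfa, sp=0x81
epilogue: pop r0=0x88, sp=0x82
r5 is caller-saved -> body value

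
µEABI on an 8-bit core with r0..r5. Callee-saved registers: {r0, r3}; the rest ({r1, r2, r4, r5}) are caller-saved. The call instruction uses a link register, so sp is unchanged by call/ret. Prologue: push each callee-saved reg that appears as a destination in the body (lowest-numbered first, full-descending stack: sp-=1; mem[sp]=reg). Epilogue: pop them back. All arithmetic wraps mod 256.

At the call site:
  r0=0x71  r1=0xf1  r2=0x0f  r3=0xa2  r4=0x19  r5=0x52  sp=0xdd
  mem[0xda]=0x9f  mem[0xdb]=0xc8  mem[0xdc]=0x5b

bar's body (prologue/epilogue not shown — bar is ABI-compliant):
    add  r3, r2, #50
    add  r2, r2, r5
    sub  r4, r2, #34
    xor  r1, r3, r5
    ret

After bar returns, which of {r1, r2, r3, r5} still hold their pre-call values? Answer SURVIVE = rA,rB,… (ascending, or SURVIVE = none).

SURVIVE = r3,r5

prologue: push r3 → mem[0xdc]=0xa2, sp=0xdc
body[0] add  r3, r2, #50 → r3=0x41
body[1] add  r2, r2, r5 → r2=0x61
body[2] sub  r4, r2, #34 → r4=0x3f
body[3] xor  r1, r3, r5 → r1=0x13
epilogue: pop r3=0xa2, sp=0xdd
r1: caller-saved, written=True
r2: caller-saved, written=True
r3: callee-saved, written=True
r5: caller-saved, written=False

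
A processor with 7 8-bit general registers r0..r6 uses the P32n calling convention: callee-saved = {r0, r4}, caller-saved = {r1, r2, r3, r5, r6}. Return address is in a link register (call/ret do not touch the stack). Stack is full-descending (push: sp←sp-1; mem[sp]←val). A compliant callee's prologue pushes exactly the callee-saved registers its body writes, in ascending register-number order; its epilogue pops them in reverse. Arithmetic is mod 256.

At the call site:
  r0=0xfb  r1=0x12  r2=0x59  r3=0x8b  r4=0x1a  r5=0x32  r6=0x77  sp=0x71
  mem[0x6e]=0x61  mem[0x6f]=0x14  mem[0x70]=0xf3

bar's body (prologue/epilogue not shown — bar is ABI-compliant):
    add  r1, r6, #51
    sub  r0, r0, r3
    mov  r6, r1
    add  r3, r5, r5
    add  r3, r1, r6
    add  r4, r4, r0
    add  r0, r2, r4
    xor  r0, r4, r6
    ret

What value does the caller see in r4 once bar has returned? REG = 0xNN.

REG = 0x1a

prologue: push r0 → mem[0x70]=0xfb, sp=0x70
prologue: push r4 → mem[0x6f]=0x1a, sp=0x6f
body[0] add  r1, r6, #51 → r1=0xaa
body[1] sub  r0, r0, r3 → r0=0x70
body[2] mov  r6, r1 → r6=0xaa
body[3] add  r3, r5, r5 → r3=0x64
body[4] add  r3, r1, r6 → r3=0x54
body[5] add  r4, r4, r0 → r4=0x8a
body[6] add  r0, r2, r4 → r0=0xe3
body[7] xor  r0, r4, r6 → r0=0x20
epilogue: pop r4=0x1a, sp=0x70
epilogue: pop r0=0xfb, sp=0x71
r4 is callee-saved → restored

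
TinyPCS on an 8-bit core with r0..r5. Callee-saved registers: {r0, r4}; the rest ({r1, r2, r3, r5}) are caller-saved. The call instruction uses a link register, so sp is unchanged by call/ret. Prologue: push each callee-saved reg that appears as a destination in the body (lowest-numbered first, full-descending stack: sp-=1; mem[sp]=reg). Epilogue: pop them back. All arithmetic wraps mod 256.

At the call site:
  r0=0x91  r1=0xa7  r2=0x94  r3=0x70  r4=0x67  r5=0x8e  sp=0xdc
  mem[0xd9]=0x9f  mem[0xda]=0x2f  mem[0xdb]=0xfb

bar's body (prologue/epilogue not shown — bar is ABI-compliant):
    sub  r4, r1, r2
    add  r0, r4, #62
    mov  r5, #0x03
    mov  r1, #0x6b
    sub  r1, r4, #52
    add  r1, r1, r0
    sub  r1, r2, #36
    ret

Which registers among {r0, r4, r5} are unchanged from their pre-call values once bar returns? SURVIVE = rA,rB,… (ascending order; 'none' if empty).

SURVIVE = r0,r4

prologue: push r0 → mem[0xdb]=0x91, sp=0xdb
prologue: push r4 → mem[0xda]=0x67, sp=0xda
body[0] sub  r4, r1, r2 → r4=0x13
body[1] add  r0, r4, #62 → r0=0x51
body[2] mov  r5, #0x03 → r5=0x03
body[3] mov  r1, #0x6b → r1=0x6b
body[4] sub  r1, r4, #52 → r1=0xdf
body[5] add  r1, r1, r0 → r1=0x30
body[6] sub  r1, r2, #36 → r1=0x70
epilogue: pop r4=0x67, sp=0xdb
epilogue: pop r0=0x91, sp=0xdc
r0: callee-saved, written=True
r4: callee-saved, written=True
r5: caller-saved, written=True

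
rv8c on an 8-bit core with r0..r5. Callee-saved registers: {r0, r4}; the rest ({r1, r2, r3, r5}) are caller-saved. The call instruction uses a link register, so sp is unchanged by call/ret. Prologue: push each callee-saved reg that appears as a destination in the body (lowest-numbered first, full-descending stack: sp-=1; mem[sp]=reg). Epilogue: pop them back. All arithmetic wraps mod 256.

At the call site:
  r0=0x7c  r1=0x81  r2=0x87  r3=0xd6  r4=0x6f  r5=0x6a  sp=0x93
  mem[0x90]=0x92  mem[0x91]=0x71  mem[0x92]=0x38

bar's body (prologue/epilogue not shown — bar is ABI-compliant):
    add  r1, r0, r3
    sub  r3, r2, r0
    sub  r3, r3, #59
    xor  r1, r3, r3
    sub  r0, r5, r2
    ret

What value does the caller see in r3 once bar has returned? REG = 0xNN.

REG = 0xd0

prologue: push r0 → mem[0x92]=0x7c, sp=0x92
body[0] add  r1, r0, r3 → r1=0x52
body[1] sub  r3, r2, r0 → r3=0x0b
body[2] sub  r3, r3, #59 → r3=0xd0
body[3] xor  r1, r3, r3 → r1=0x00
body[4] sub  r0, r5, r2 → r0=0xe3
epilogue: pop r0=0x7c, sp=0x93
r3 is caller-saved → body value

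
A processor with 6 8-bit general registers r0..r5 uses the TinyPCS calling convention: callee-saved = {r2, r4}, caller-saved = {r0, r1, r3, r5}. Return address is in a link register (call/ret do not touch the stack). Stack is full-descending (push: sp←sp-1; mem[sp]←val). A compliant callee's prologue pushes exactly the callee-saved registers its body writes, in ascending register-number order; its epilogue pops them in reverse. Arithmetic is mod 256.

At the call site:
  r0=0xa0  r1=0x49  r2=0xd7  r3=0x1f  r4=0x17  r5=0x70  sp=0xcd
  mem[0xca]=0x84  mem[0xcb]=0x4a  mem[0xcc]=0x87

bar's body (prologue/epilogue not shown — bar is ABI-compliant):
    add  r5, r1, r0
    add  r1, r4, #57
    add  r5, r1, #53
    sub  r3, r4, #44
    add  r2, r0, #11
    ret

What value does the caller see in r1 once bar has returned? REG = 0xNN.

REG = 0x50

prologue: push r2 -> mem[0xcc]=0xd7, sp=0xcc
body[0] add  r5, r1, r0 -> r5=0xe9
body[1] add  r1, r4, #57 -> r1=0x50
body[2] add  r5, r1, #53 -> r5=0x85
body[3] sub  r3, r4, #44 -> r3=0xeb
body[4] add  r2, r0, #11 -> r2=0xab
epilogue: pop r2=0xd7, sp=0xcd
r1 is caller-saved -> body value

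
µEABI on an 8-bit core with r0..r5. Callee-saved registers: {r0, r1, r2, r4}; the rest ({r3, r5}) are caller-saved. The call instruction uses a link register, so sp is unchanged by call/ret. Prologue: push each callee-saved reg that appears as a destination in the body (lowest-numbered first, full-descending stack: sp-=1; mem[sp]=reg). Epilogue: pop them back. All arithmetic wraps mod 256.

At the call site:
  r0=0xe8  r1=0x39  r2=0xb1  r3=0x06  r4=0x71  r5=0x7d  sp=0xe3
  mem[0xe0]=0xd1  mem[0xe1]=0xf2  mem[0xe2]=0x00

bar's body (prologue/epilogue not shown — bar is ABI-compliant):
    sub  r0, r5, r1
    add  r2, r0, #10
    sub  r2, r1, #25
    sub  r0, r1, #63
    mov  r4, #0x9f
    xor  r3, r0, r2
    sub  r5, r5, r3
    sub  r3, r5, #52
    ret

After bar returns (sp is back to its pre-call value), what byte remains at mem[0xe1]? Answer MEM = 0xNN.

prologue: push r0 -> mem[0xe2]=0xe8, sp=0xe2
prologue: push r2 -> mem[0xe1]=0xb1, sp=0xe1
prologue: push r4 -> mem[0xe0]=0x71, sp=0xe0
body[0] sub  r0, r5, r1 -> r0=0x44
body[1] add  r2, r0, #10 -> r2=0x4e
body[2] sub  r2, r1, #25 -> r2=0x20
body[3] sub  r0, r1, #63 -> r0=0xfa
body[4] mov  r4, #0x9f -> r4=0x9f
body[5] xor  r3, r0, r2 -> r3=0xda
body[6] sub  r5, r5, r3 -> r5=0xa3
body[7] sub  r3, r5, #52 -> r3=0x6f
epilogue: pop r4=0x71, sp=0xe1
epilogue: pop r2=0xb1, sp=0xe2
epilogue: pop r0=0xe8, sp=0xe3
prologue pushed ['r0', 'r2', 'r4'] at ['0xe2', '0xe1', '0xe0']

MEM = 0xb1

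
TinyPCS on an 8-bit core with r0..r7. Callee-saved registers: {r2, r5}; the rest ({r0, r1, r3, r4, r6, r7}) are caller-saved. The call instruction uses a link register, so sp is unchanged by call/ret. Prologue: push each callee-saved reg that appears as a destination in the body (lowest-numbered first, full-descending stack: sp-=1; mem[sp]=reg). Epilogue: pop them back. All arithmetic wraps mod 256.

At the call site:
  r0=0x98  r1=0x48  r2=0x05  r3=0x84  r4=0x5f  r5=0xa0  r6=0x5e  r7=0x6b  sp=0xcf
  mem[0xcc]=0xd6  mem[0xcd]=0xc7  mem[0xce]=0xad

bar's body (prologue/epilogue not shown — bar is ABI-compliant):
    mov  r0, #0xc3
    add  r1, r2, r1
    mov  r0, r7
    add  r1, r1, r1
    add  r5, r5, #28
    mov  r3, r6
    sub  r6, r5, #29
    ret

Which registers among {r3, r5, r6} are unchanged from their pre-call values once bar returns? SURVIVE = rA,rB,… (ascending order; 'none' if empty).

SURVIVE = r5

prologue: push r5 → mem[0xce]=0xa0, sp=0xce
body[0] mov  r0, #0xc3 → r0=0xc3
body[1] add  r1, r2, r1 → r1=0x4d
body[2] mov  r0, r7 → r0=0x6b
body[3] add  r1, r1, r1 → r1=0x9a
body[4] add  r5, r5, #28 → r5=0xbc
body[5] mov  r3, r6 → r3=0x5e
body[6] sub  r6, r5, #29 → r6=0x9f
epilogue: pop r5=0xa0, sp=0xcf
r3: caller-saved, written=True
r5: callee-saved, written=True
r6: caller-saved, written=True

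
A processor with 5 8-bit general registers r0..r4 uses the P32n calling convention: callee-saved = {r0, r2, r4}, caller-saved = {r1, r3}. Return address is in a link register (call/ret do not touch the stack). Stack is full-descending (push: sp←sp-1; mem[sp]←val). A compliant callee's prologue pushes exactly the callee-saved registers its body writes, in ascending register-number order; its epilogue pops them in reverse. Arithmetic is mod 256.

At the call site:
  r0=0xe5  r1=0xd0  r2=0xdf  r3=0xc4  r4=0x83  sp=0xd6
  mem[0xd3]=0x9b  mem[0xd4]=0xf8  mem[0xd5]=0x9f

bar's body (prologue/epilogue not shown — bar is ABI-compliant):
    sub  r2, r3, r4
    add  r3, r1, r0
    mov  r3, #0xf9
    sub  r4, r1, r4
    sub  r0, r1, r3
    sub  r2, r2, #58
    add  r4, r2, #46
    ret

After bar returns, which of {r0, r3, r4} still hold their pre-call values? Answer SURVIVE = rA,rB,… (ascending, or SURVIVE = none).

prologue: push r0 → mem[0xd5]=0xe5, sp=0xd5
prologue: push r2 → mem[0xd4]=0xdf, sp=0xd4
prologue: push r4 → mem[0xd3]=0x83, sp=0xd3
body[0] sub  r2, r3, r4 → r2=0x41
body[1] add  r3, r1, r0 → r3=0xb5
body[2] mov  r3, #0xf9 → r3=0xf9
body[3] sub  r4, r1, r4 → r4=0x4d
body[4] sub  r0, r1, r3 → r0=0xd7
body[5] sub  r2, r2, #58 → r2=0x07
body[6] add  r4, r2, #46 → r4=0x35
epilogue: pop r4=0x83, sp=0xd4
epilogue: pop r2=0xdf, sp=0xd5
epilogue: pop r0=0xe5, sp=0xd6
r0: callee-saved, written=True
r3: caller-saved, written=True
r4: callee-saved, written=True

SURVIVE = r0,r4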